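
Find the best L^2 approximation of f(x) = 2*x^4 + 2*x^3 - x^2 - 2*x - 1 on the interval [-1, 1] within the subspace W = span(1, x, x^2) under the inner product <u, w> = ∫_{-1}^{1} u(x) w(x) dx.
g(x) = 5*x^2/7 - 4*x/5 - 41/35

The best approximation g ∈ W is the orthogonal projection of f onto W. Writing g = a_0 + a_1 x + a_2 x^2, the coefficients solve the normal equations G · a = b where
  G_{ij} = <φ_i, φ_j> and b_i = <f, φ_i>, with φ_0 = 1, φ_1 = x, φ_2 = x^2.
G =
  [2, 0, 2/3]
  [0, 2/3, 0]
  [2/3, 0, 2/5],
b = (-28/15, -8/15, -52/105).
Solving gives a_0 = -41/35, a_1 = -4/5, a_2 = 5/7, so
  g(x) = 5*x^2/7 - 4*x/5 - 41/35.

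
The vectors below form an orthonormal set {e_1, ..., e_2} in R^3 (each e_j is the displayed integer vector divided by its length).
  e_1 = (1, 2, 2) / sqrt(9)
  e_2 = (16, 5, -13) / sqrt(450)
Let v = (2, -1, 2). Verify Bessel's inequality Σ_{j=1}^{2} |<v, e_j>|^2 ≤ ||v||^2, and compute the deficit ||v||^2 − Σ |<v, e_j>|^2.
Σ |<v, e_j>|^2 = 89/50; ||v||^2 = 9; deficit = 361/50

Write each e_j = u_j / sqrt(<u_j, u_j>) where u_j is the displayed integer vector. Then <v, e_j> = <v, u_j> / sqrt(<u_j, u_j>), so |<v, e_j>|^2 = <v, u_j>^2 / <u_j, u_j>.
Coefficients: <v, e_1> = 4/sqrt(9), <v, e_2> = 1/sqrt(450).
Square and sum: Σ |<v, e_j>|^2 = 89/50.
Compute ||v||^2 = v·v = 9.
Deficit = 9 − 89/50 = 361/50 ≥ 0, confirming Bessel's inequality. (The deficit equals ||v − Σ <v,e_j> e_j||^2, the squared distance from v to span{e_j}.)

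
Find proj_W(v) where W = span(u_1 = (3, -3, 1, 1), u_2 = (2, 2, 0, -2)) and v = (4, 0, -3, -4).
proj_W(v) = (234/59, 96/59, 23/59, -142/59)

Set up U = [u_1 | ... | u_2] ∈ R^(4×2). The projector onto W = col(U) is P = U (U^T U)^(-1) U^T.
Compute U^T U =
  [20, -2]
  [-2, 12],
and U^T v = (5, 16).
Solve U^T U · c = U^T v for the coefficients: c = (23/59, 165/118). The projection is proj_W(v) = U c.
Check: (v - proj_W(v)) · u_1 = 0  (should be 0).
Check: (v - proj_W(v)) · u_2 = 0  (should be 0).
Result: proj_W(v) = (234/59, 96/59, 23/59, -142/59).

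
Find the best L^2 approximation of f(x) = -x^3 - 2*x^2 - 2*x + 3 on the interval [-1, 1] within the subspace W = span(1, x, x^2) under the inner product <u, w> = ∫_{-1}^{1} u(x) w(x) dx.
g(x) = -2*x^2 - 13*x/5 + 3

The best approximation g ∈ W is the orthogonal projection of f onto W. Writing g = a_0 + a_1 x + a_2 x^2, the coefficients solve the normal equations G · a = b where
  G_{ij} = <φ_i, φ_j> and b_i = <f, φ_i>, with φ_0 = 1, φ_1 = x, φ_2 = x^2.
G =
  [2, 0, 2/3]
  [0, 2/3, 0]
  [2/3, 0, 2/5],
b = (14/3, -26/15, 6/5).
Solving gives a_0 = 3, a_1 = -13/5, a_2 = -2, so
  g(x) = -2*x^2 - 13*x/5 + 3.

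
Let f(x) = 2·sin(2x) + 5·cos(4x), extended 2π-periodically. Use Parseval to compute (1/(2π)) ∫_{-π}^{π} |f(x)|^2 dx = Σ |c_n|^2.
Σ |c_n|^2 = 29/2

Expand |f|^2 and use orthogonality of {sin(nx), cos(mx)} on [-π, π]:
  ∫_{-π}^{π} sin(nx)^2 dx = π, ∫ cos(mx)^2 dx = π, and cross terms integrate to 0.
So ∫_{-π}^{π} f(x)^2 dx = 2^2 · π + 5^2 · π = (4 + 25)π.
Divide by 2π: (4 + 25)/2 = 29/2.
By Parseval, this equals Σ |c_n|^2.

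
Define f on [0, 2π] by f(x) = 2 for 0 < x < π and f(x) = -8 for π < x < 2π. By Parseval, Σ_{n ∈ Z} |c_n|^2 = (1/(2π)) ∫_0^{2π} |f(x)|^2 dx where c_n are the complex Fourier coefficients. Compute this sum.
Σ |c_n|^2 = 34

Parseval equates the L^2 energy of f (normalised by 1/(2π)) with the ℓ^2 sum of its Fourier coefficients: (1/(2π)) ∫_0^{2π} |f|^2 = Σ |c_n|^2.
Compute the left side: (1/(2π)) [∫_0^π 2^2 dx + ∫_π^{2π} (-8)^2 dx] = (1/(2π)) · (4π + 64π) = (4 + 64)/2 = 34.
So Σ_{n ∈ Z} |c_n|^2 = 34.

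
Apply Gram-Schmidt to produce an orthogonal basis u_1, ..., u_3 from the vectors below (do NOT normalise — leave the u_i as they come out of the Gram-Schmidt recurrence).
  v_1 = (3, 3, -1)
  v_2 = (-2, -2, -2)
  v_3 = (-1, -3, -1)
Orthogonal basis:
  u_1 = (3, 3, -1)
  u_2 = (-8/19, -8/19, -48/19)
  u_3 = (1, -1, 0)

Apply the Gram-Schmidt recurrence
  u_1 = v_1
  u_i = v_i − Σ_{j<i} ((v_i · u_j) / (u_j · u_j)) · u_j.

Step by step this gives:
  u_1 = (3, 3, -1)
  u_2 = (-8/19, -8/19, -48/19)
  u_3 = (1, -1, 0)

Orthogonality check:
  u_2 · u_1 = 0 (should be 0)
  u_3 · u_1 = 0 (should be 0)
  u_3 · u_2 = 0 (should be 0)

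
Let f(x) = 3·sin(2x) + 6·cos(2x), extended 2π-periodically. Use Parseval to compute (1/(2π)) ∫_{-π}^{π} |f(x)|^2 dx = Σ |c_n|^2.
Σ |c_n|^2 = 45/2

Expand |f|^2 and use orthogonality of {sin(nx), cos(mx)} on [-π, π]:
  ∫_{-π}^{π} sin(nx)^2 dx = π, ∫ cos(mx)^2 dx = π, and cross terms integrate to 0.
So ∫_{-π}^{π} f(x)^2 dx = 3^2 · π + 6^2 · π = (9 + 36)π.
Divide by 2π: (9 + 36)/2 = 45/2.
By Parseval, this equals Σ |c_n|^2.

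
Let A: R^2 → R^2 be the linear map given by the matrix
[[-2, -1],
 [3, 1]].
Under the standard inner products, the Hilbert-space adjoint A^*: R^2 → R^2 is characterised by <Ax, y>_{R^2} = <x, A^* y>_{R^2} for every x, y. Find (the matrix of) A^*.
A^* = A^T =
[[-2, 3],
 [-1, 1]]

For real matrices with standard dot products, the defining identity <Ax, y> = <x, A^* y> gives (Ax)^T y = x^T (A^*) y, i.e. x^T A^T y = x^T (A^*) y. Since this holds for all x, y, we must have A^* = A^T. Therefore
A^* =
[[-2, 3],
 [-1, 1]].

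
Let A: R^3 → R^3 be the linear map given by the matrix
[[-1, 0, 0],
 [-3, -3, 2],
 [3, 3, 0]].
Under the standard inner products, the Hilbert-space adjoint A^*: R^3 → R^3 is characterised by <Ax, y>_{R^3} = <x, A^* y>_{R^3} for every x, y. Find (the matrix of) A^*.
A^* = A^T =
[[-1, -3, 3],
 [0, -3, 3],
 [0, 2, 0]]

For real matrices with standard dot products, the defining identity <Ax, y> = <x, A^* y> gives (Ax)^T y = x^T (A^*) y, i.e. x^T A^T y = x^T (A^*) y. Since this holds for all x, y, we must have A^* = A^T. Therefore
A^* =
[[-1, -3, 3],
 [0, -3, 3],
 [0, 2, 0]].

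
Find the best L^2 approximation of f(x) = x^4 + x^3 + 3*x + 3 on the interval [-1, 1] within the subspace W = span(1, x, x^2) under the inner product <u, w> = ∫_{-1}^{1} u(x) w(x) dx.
g(x) = 6*x^2/7 + 18*x/5 + 102/35

The best approximation g ∈ W is the orthogonal projection of f onto W. Writing g = a_0 + a_1 x + a_2 x^2, the coefficients solve the normal equations G · a = b where
  G_{ij} = <φ_i, φ_j> and b_i = <f, φ_i>, with φ_0 = 1, φ_1 = x, φ_2 = x^2.
G =
  [2, 0, 2/3]
  [0, 2/3, 0]
  [2/3, 0, 2/5],
b = (32/5, 12/5, 16/7).
Solving gives a_0 = 102/35, a_1 = 18/5, a_2 = 6/7, so
  g(x) = 6*x^2/7 + 18*x/5 + 102/35.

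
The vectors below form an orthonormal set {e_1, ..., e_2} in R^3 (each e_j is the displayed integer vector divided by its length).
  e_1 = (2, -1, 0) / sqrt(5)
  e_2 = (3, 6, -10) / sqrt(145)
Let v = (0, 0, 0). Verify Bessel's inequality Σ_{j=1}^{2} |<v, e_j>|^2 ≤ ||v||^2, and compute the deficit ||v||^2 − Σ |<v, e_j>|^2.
Σ |<v, e_j>|^2 = 0; ||v||^2 = 0; deficit = 0

Write each e_j = u_j / sqrt(<u_j, u_j>) where u_j is the displayed integer vector. Then <v, e_j> = <v, u_j> / sqrt(<u_j, u_j>), so |<v, e_j>|^2 = <v, u_j>^2 / <u_j, u_j>.
Coefficients: <v, e_1> = 0/sqrt(5), <v, e_2> = 0/sqrt(145).
Square and sum: Σ |<v, e_j>|^2 = 0.
Compute ||v||^2 = v·v = 0.
Deficit = 0 − 0 = 0 ≥ 0, confirming Bessel's inequality. (The deficit equals ||v − Σ <v,e_j> e_j||^2, the squared distance from v to span{e_j}.)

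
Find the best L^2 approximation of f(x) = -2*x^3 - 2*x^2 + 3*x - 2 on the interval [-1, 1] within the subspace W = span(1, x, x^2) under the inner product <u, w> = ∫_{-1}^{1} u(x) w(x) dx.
g(x) = -2*x^2 + 9*x/5 - 2

The best approximation g ∈ W is the orthogonal projection of f onto W. Writing g = a_0 + a_1 x + a_2 x^2, the coefficients solve the normal equations G · a = b where
  G_{ij} = <φ_i, φ_j> and b_i = <f, φ_i>, with φ_0 = 1, φ_1 = x, φ_2 = x^2.
G =
  [2, 0, 2/3]
  [0, 2/3, 0]
  [2/3, 0, 2/5],
b = (-16/3, 6/5, -32/15).
Solving gives a_0 = -2, a_1 = 9/5, a_2 = -2, so
  g(x) = -2*x^2 + 9*x/5 - 2.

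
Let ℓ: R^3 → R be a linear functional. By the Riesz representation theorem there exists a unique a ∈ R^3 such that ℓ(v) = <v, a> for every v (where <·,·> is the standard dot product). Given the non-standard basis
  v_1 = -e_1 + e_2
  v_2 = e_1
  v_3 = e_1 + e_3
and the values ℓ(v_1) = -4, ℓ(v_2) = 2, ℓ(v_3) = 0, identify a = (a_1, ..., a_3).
a = (2, -2, -2)

Write a = (a_1, ..., a_3) in the standard basis. For each basis vector v_i, ℓ(v_i) = <v_i, a> is a linear equation in the a_j's. Collect the n equations into a matrix system V a = ℓ, where row i of V is v_i (expressed in the standard basis). Since V is invertible (lower-triangular with 1s on the diagonal, up to permutation), solve by back-substitution:
  V =
[[-1, 1, 0],
 [1, 0, 0],
 [1, 0, 1]]
  V a = (-4, 2, 0)
Solving gives a = (2, -2, -2).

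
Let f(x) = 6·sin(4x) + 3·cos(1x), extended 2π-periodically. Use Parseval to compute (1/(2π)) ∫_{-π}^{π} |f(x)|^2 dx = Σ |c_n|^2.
Σ |c_n|^2 = 45/2

Expand |f|^2 and use orthogonality of {sin(nx), cos(mx)} on [-π, π]:
  ∫_{-π}^{π} sin(nx)^2 dx = π, ∫ cos(mx)^2 dx = π, and cross terms integrate to 0.
So ∫_{-π}^{π} f(x)^2 dx = 6^2 · π + 3^2 · π = (36 + 9)π.
Divide by 2π: (36 + 9)/2 = 45/2.
By Parseval, this equals Σ |c_n|^2.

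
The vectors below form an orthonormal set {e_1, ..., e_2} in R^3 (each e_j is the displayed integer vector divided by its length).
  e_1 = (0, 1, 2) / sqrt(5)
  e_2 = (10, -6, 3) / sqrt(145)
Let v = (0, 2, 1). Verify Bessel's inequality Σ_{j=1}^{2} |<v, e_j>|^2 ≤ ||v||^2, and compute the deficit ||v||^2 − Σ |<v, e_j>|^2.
Σ |<v, e_j>|^2 = 109/29; ||v||^2 = 5; deficit = 36/29

Write each e_j = u_j / sqrt(<u_j, u_j>) where u_j is the displayed integer vector. Then <v, e_j> = <v, u_j> / sqrt(<u_j, u_j>), so |<v, e_j>|^2 = <v, u_j>^2 / <u_j, u_j>.
Coefficients: <v, e_1> = 4/sqrt(5), <v, e_2> = -9/sqrt(145).
Square and sum: Σ |<v, e_j>|^2 = 109/29.
Compute ||v||^2 = v·v = 5.
Deficit = 5 − 109/29 = 36/29 ≥ 0, confirming Bessel's inequality. (The deficit equals ||v − Σ <v,e_j> e_j||^2, the squared distance from v to span{e_j}.)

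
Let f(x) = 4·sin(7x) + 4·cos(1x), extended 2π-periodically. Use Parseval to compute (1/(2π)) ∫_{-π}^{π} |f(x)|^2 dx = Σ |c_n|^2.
Σ |c_n|^2 = 16

Expand |f|^2 and use orthogonality of {sin(nx), cos(mx)} on [-π, π]:
  ∫_{-π}^{π} sin(nx)^2 dx = π, ∫ cos(mx)^2 dx = π, and cross terms integrate to 0.
So ∫_{-π}^{π} f(x)^2 dx = 4^2 · π + 4^2 · π = (16 + 16)π.
Divide by 2π: (16 + 16)/2 = 16.
By Parseval, this equals Σ |c_n|^2.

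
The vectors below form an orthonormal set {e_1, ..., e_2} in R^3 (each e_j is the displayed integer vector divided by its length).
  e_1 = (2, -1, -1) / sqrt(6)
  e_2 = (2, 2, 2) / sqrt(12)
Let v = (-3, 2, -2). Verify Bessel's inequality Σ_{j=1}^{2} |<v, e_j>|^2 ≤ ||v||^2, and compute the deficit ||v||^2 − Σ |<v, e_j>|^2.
Σ |<v, e_j>|^2 = 9; ||v||^2 = 17; deficit = 8

Write each e_j = u_j / sqrt(<u_j, u_j>) where u_j is the displayed integer vector. Then <v, e_j> = <v, u_j> / sqrt(<u_j, u_j>), so |<v, e_j>|^2 = <v, u_j>^2 / <u_j, u_j>.
Coefficients: <v, e_1> = -6/sqrt(6), <v, e_2> = -6/sqrt(12).
Square and sum: Σ |<v, e_j>|^2 = 9.
Compute ||v||^2 = v·v = 17.
Deficit = 17 − 9 = 8 ≥ 0, confirming Bessel's inequality. (The deficit equals ||v − Σ <v,e_j> e_j||^2, the squared distance from v to span{e_j}.)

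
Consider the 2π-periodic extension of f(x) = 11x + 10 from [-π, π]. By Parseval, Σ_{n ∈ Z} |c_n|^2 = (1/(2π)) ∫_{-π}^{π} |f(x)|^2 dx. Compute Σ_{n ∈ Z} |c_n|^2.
Σ |c_n|^2 = 121π^2/3 + 100

Expand and integrate term by term over [-π, π]:
  ∫ (11x)^2 dx = 121·(2π^3/3); ∫ 2·11·(10)·x dx = 0 (odd integrand); ∫ 10^2 dx = 100·2π.
So (1/(2π)) ∫_{-π}^{π} (11x + 10)^2 dx = 121π^2/3 + 100 = 121π^2/3 + 100.
Parseval ⇒ Σ |c_n|^2 = 121π^2/3 + 100.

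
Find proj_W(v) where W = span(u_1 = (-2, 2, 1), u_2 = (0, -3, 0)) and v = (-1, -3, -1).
proj_W(v) = (-2/5, -3, 1/5)

Set up U = [u_1 | ... | u_2] ∈ R^(3×2). The projector onto W = col(U) is P = U (U^T U)^(-1) U^T.
Compute U^T U =
  [9, -6]
  [-6, 9],
and U^T v = (-5, 9).
Solve U^T U · c = U^T v for the coefficients: c = (1/5, 17/15). The projection is proj_W(v) = U c.
Check: (v - proj_W(v)) · u_1 = 0  (should be 0).
Check: (v - proj_W(v)) · u_2 = 0  (should be 0).
Result: proj_W(v) = (-2/5, -3, 1/5).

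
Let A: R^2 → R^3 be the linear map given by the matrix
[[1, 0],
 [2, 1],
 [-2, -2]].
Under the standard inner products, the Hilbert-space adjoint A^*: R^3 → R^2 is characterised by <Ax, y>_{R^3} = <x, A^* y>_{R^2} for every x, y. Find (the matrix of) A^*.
A^* = A^T =
[[1, 2, -2],
 [0, 1, -2]]

For real matrices with standard dot products, the defining identity <Ax, y> = <x, A^* y> gives (Ax)^T y = x^T (A^*) y, i.e. x^T A^T y = x^T (A^*) y. Since this holds for all x, y, we must have A^* = A^T. Therefore
A^* =
[[1, 2, -2],
 [0, 1, -2]].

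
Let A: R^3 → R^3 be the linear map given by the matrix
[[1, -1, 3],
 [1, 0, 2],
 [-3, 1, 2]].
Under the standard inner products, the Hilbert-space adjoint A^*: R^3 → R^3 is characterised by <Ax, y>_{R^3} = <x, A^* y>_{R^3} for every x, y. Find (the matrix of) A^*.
A^* = A^T =
[[1, 1, -3],
 [-1, 0, 1],
 [3, 2, 2]]

For real matrices with standard dot products, the defining identity <Ax, y> = <x, A^* y> gives (Ax)^T y = x^T (A^*) y, i.e. x^T A^T y = x^T (A^*) y. Since this holds for all x, y, we must have A^* = A^T. Therefore
A^* =
[[1, 1, -3],
 [-1, 0, 1],
 [3, 2, 2]].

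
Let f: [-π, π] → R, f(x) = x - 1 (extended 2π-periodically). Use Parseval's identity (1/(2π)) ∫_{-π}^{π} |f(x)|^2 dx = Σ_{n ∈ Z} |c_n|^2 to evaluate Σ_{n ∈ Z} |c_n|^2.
Σ |c_n|^2 = π^2/3 + 1

Expand and integrate term by term over [-π, π]:
  ∫ (x)^2 dx = 1·(2π^3/3); ∫ 2·1·(-1)·x dx = 0 (odd integrand); ∫ (-1)^2 dx = 1·2π.
So (1/(2π)) ∫_{-π}^{π} (x - 1)^2 dx = 1π^2/3 + 1 = π^2/3 + 1.
Parseval ⇒ Σ |c_n|^2 = π^2/3 + 1.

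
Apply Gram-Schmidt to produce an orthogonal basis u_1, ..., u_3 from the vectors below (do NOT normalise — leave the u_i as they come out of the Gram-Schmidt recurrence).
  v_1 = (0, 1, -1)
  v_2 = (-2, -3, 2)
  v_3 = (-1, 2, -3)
Orthogonal basis:
  u_1 = (0, 1, -1)
  u_2 = (-2, -1/2, -1/2)
  u_3 = (1/9, -2/9, -2/9)

Apply the Gram-Schmidt recurrence
  u_1 = v_1
  u_i = v_i − Σ_{j<i} ((v_i · u_j) / (u_j · u_j)) · u_j.

Step by step this gives:
  u_1 = (0, 1, -1)
  u_2 = (-2, -1/2, -1/2)
  u_3 = (1/9, -2/9, -2/9)

Orthogonality check:
  u_2 · u_1 = 0 (should be 0)
  u_3 · u_1 = 0 (should be 0)
  u_3 · u_2 = 0 (should be 0)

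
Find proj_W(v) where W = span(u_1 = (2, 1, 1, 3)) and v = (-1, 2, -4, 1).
proj_W(v) = (-2/15, -1/15, -1/15, -1/5)

Set up U = [u_1 | ... | u_1] ∈ R^(4×1). The projector onto W = col(U) is P = U (U^T U)^(-1) U^T.
Compute U^T U =
  [15],
and U^T v = (-1).
Solve U^T U · c = U^T v for the coefficients: c = (-1/15). The projection is proj_W(v) = U c.
Check: (v - proj_W(v)) · u_1 = 0  (should be 0).
Result: proj_W(v) = (-2/15, -1/15, -1/15, -1/5).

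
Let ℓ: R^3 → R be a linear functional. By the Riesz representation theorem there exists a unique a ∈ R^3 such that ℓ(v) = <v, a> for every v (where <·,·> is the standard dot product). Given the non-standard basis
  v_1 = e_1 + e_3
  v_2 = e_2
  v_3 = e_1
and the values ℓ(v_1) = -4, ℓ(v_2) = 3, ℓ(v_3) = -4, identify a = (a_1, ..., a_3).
a = (-4, 3, 0)

Write a = (a_1, ..., a_3) in the standard basis. For each basis vector v_i, ℓ(v_i) = <v_i, a> is a linear equation in the a_j's. Collect the n equations into a matrix system V a = ℓ, where row i of V is v_i (expressed in the standard basis). Since V is invertible (lower-triangular with 1s on the diagonal, up to permutation), solve by back-substitution:
  V =
[[1, 0, 1],
 [0, 1, 0],
 [1, 0, 0]]
  V a = (-4, 3, -4)
Solving gives a = (-4, 3, 0).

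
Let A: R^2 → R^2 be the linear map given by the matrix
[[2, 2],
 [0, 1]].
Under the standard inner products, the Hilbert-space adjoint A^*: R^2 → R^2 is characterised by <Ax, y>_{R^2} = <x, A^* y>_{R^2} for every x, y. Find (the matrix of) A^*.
A^* = A^T =
[[2, 0],
 [2, 1]]

For real matrices with standard dot products, the defining identity <Ax, y> = <x, A^* y> gives (Ax)^T y = x^T (A^*) y, i.e. x^T A^T y = x^T (A^*) y. Since this holds for all x, y, we must have A^* = A^T. Therefore
A^* =
[[2, 0],
 [2, 1]].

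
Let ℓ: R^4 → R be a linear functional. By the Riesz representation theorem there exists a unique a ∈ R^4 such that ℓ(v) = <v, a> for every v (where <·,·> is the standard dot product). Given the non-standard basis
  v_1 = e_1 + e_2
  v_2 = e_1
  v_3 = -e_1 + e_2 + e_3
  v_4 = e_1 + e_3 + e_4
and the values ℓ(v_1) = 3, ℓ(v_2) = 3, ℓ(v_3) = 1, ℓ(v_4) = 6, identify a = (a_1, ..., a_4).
a = (3, 0, 4, -1)

Write a = (a_1, ..., a_4) in the standard basis. For each basis vector v_i, ℓ(v_i) = <v_i, a> is a linear equation in the a_j's. Collect the n equations into a matrix system V a = ℓ, where row i of V is v_i (expressed in the standard basis). Since V is invertible (lower-triangular with 1s on the diagonal, up to permutation), solve by back-substitution:
  V =
[[1, 1, 0, 0],
 [1, 0, 0, 0],
 [-1, 1, 1, 0],
 [1, 0, 1, 1]]
  V a = (3, 3, 1, 6)
Solving gives a = (3, 0, 4, -1).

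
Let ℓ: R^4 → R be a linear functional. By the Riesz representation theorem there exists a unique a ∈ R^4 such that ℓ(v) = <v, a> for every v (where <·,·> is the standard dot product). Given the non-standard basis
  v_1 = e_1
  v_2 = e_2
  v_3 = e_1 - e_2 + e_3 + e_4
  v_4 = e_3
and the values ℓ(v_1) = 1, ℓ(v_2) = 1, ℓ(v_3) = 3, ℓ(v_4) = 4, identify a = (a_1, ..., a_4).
a = (1, 1, 4, -1)

Write a = (a_1, ..., a_4) in the standard basis. For each basis vector v_i, ℓ(v_i) = <v_i, a> is a linear equation in the a_j's. Collect the n equations into a matrix system V a = ℓ, where row i of V is v_i (expressed in the standard basis). Since V is invertible (lower-triangular with 1s on the diagonal, up to permutation), solve by back-substitution:
  V =
[[1, 0, 0, 0],
 [0, 1, 0, 0],
 [1, -1, 1, 1],
 [0, 0, 1, 0]]
  V a = (1, 1, 3, 4)
Solving gives a = (1, 1, 4, -1).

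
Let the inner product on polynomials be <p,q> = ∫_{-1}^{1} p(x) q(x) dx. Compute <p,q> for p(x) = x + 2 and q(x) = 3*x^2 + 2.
<p,q> = 12

Expand the product: p(x)·q(x) = 3*x^3 + 6*x^2 + 2*x + 4.
∫_{-1}^{1} of each monomial x^k gives [2/(k+1) if k even, 0 if k odd]. Integrating term-by-term (or equivalently evaluating the antiderivative F(x) = 3*x^4/4 + 2*x^3 + x^2 + 4*x at the endpoints):
  F(1) − F(−1) = 31/4 − (-17/4) = 12.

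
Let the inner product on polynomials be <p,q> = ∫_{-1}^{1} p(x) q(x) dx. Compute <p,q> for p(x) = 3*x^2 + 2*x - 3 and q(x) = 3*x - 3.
<p,q> = 16

Expand the product: p(x)·q(x) = 9*x^3 - 3*x^2 - 15*x + 9.
∫_{-1}^{1} of each monomial x^k gives [2/(k+1) if k even, 0 if k odd]. Integrating term-by-term (or equivalently evaluating the antiderivative F(x) = 9*x^4/4 - x^3 - 15*x^2/2 + 9*x at the endpoints):
  F(1) − F(−1) = 11/4 − (-53/4) = 16.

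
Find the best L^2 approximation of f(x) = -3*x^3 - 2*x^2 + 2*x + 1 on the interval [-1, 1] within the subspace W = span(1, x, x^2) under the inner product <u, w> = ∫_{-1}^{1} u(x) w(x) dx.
g(x) = -2*x^2 + x/5 + 1

The best approximation g ∈ W is the orthogonal projection of f onto W. Writing g = a_0 + a_1 x + a_2 x^2, the coefficients solve the normal equations G · a = b where
  G_{ij} = <φ_i, φ_j> and b_i = <f, φ_i>, with φ_0 = 1, φ_1 = x, φ_2 = x^2.
G =
  [2, 0, 2/3]
  [0, 2/3, 0]
  [2/3, 0, 2/5],
b = (2/3, 2/15, -2/15).
Solving gives a_0 = 1, a_1 = 1/5, a_2 = -2, so
  g(x) = -2*x^2 + x/5 + 1.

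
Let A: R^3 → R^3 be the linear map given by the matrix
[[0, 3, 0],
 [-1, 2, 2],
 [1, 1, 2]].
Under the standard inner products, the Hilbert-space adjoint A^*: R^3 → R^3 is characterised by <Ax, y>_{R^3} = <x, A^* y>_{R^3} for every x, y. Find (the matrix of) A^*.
A^* = A^T =
[[0, -1, 1],
 [3, 2, 1],
 [0, 2, 2]]

For real matrices with standard dot products, the defining identity <Ax, y> = <x, A^* y> gives (Ax)^T y = x^T (A^*) y, i.e. x^T A^T y = x^T (A^*) y. Since this holds for all x, y, we must have A^* = A^T. Therefore
A^* =
[[0, -1, 1],
 [3, 2, 1],
 [0, 2, 2]].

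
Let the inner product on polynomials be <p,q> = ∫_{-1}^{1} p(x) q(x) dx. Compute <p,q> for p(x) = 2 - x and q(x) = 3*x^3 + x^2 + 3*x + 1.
<p,q> = 32/15

Expand the product: p(x)·q(x) = -3*x^4 + 5*x^3 - x^2 + 5*x + 2.
∫_{-1}^{1} of each monomial x^k gives [2/(k+1) if k even, 0 if k odd]. Integrating term-by-term (or equivalently evaluating the antiderivative F(x) = -3*x^5/5 + 5*x^4/4 - x^3/3 + 5*x^2/2 + 2*x at the endpoints):
  F(1) − F(−1) = 289/60 − (161/60) = 32/15.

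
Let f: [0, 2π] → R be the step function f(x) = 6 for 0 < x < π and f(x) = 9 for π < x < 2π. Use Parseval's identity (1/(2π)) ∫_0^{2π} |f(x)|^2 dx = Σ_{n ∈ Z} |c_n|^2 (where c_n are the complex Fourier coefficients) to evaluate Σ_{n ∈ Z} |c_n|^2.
Σ |c_n|^2 = 117/2

Parseval equates the L^2 energy of f (normalised by 1/(2π)) with the ℓ^2 sum of its Fourier coefficients: (1/(2π)) ∫_0^{2π} |f|^2 = Σ |c_n|^2.
Compute the left side: (1/(2π)) [∫_0^π 6^2 dx + ∫_π^{2π} 9^2 dx] = (1/(2π)) · (36π + 81π) = (36 + 81)/2 = 117/2.
So Σ_{n ∈ Z} |c_n|^2 = 117/2.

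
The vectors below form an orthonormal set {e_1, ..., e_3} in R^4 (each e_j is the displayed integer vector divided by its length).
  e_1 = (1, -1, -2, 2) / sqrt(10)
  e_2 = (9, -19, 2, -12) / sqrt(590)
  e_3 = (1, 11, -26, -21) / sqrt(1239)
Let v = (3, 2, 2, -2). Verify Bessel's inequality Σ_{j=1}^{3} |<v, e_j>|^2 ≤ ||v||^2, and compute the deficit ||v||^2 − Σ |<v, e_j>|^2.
Σ |<v, e_j>|^2 = 39/7; ||v||^2 = 21; deficit = 108/7

Write each e_j = u_j / sqrt(<u_j, u_j>) where u_j is the displayed integer vector. Then <v, e_j> = <v, u_j> / sqrt(<u_j, u_j>), so |<v, e_j>|^2 = <v, u_j>^2 / <u_j, u_j>.
Coefficients: <v, e_1> = -7/sqrt(10), <v, e_2> = 17/sqrt(590), <v, e_3> = 15/sqrt(1239).
Square and sum: Σ |<v, e_j>|^2 = 39/7.
Compute ||v||^2 = v·v = 21.
Deficit = 21 − 39/7 = 108/7 ≥ 0, confirming Bessel's inequality. (The deficit equals ||v − Σ <v,e_j> e_j||^2, the squared distance from v to span{e_j}.)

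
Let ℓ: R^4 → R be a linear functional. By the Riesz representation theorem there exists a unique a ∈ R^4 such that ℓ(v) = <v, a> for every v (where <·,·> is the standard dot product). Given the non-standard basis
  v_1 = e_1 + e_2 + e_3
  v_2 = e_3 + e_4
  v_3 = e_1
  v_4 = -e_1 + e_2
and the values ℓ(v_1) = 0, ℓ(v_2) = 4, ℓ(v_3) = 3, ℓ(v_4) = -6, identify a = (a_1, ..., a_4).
a = (3, -3, 0, 4)

Write a = (a_1, ..., a_4) in the standard basis. For each basis vector v_i, ℓ(v_i) = <v_i, a> is a linear equation in the a_j's. Collect the n equations into a matrix system V a = ℓ, where row i of V is v_i (expressed in the standard basis). Since V is invertible (lower-triangular with 1s on the diagonal, up to permutation), solve by back-substitution:
  V =
[[1, 1, 1, 0],
 [0, 0, 1, 1],
 [1, 0, 0, 0],
 [-1, 1, 0, 0]]
  V a = (0, 4, 3, -6)
Solving gives a = (3, -3, 0, 4).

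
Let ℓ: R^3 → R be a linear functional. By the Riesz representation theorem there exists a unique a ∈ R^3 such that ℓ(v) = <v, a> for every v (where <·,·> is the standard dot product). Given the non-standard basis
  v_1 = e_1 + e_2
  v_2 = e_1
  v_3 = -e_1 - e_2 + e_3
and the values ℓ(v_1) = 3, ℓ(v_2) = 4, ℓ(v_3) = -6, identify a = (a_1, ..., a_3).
a = (4, -1, -3)

Write a = (a_1, ..., a_3) in the standard basis. For each basis vector v_i, ℓ(v_i) = <v_i, a> is a linear equation in the a_j's. Collect the n equations into a matrix system V a = ℓ, where row i of V is v_i (expressed in the standard basis). Since V is invertible (lower-triangular with 1s on the diagonal, up to permutation), solve by back-substitution:
  V =
[[1, 1, 0],
 [1, 0, 0],
 [-1, -1, 1]]
  V a = (3, 4, -6)
Solving gives a = (4, -1, -3).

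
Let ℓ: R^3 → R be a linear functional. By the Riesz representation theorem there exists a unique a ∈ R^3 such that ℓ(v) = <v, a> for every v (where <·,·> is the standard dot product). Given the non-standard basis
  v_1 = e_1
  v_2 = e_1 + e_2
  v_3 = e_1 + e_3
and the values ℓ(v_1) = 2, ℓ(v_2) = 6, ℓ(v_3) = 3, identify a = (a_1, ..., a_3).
a = (2, 4, 1)

Write a = (a_1, ..., a_3) in the standard basis. For each basis vector v_i, ℓ(v_i) = <v_i, a> is a linear equation in the a_j's. Collect the n equations into a matrix system V a = ℓ, where row i of V is v_i (expressed in the standard basis). Since V is invertible (lower-triangular with 1s on the diagonal, up to permutation), solve by back-substitution:
  V =
[[1, 0, 0],
 [1, 1, 0],
 [1, 0, 1]]
  V a = (2, 6, 3)
Solving gives a = (2, 4, 1).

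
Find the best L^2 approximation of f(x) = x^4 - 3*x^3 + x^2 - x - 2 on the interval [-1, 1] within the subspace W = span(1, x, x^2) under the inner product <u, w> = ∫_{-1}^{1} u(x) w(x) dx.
g(x) = 13*x^2/7 - 14*x/5 - 73/35

The best approximation g ∈ W is the orthogonal projection of f onto W. Writing g = a_0 + a_1 x + a_2 x^2, the coefficients solve the normal equations G · a = b where
  G_{ij} = <φ_i, φ_j> and b_i = <f, φ_i>, with φ_0 = 1, φ_1 = x, φ_2 = x^2.
G =
  [2, 0, 2/3]
  [0, 2/3, 0]
  [2/3, 0, 2/5],
b = (-44/15, -28/15, -68/105).
Solving gives a_0 = -73/35, a_1 = -14/5, a_2 = 13/7, so
  g(x) = 13*x^2/7 - 14*x/5 - 73/35.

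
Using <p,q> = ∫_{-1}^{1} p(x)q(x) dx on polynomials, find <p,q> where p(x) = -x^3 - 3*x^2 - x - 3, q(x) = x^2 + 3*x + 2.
<p,q> = -112/5

Expand the product: p(x)·q(x) = -x^5 - 6*x^4 - 12*x^3 - 12*x^2 - 11*x - 6.
∫_{-1}^{1} of each monomial x^k gives [2/(k+1) if k even, 0 if k odd]. Integrating term-by-term (or equivalently evaluating the antiderivative F(x) = -x^6/6 - 6*x^5/5 - 3*x^4 - 4*x^3 - 11*x^2/2 - 6*x at the endpoints):
  F(1) − F(−1) = -298/15 − (38/15) = -112/5.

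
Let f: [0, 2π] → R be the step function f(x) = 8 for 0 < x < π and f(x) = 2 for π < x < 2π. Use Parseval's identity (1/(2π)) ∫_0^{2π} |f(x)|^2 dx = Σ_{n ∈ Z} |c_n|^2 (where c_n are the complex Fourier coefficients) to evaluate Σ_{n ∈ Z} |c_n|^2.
Σ |c_n|^2 = 34

Parseval equates the L^2 energy of f (normalised by 1/(2π)) with the ℓ^2 sum of its Fourier coefficients: (1/(2π)) ∫_0^{2π} |f|^2 = Σ |c_n|^2.
Compute the left side: (1/(2π)) [∫_0^π 8^2 dx + ∫_π^{2π} 2^2 dx] = (1/(2π)) · (64π + 4π) = (64 + 4)/2 = 34.
So Σ_{n ∈ Z} |c_n|^2 = 34.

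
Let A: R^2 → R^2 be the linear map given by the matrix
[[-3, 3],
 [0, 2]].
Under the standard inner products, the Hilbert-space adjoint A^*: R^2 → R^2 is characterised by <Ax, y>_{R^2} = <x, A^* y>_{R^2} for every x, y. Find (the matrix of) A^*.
A^* = A^T =
[[-3, 0],
 [3, 2]]

For real matrices with standard dot products, the defining identity <Ax, y> = <x, A^* y> gives (Ax)^T y = x^T (A^*) y, i.e. x^T A^T y = x^T (A^*) y. Since this holds for all x, y, we must have A^* = A^T. Therefore
A^* =
[[-3, 0],
 [3, 2]].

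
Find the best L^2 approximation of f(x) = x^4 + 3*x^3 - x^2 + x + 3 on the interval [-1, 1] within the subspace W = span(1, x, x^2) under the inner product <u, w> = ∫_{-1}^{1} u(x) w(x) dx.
g(x) = -x^2/7 + 14*x/5 + 102/35

The best approximation g ∈ W is the orthogonal projection of f onto W. Writing g = a_0 + a_1 x + a_2 x^2, the coefficients solve the normal equations G · a = b where
  G_{ij} = <φ_i, φ_j> and b_i = <f, φ_i>, with φ_0 = 1, φ_1 = x, φ_2 = x^2.
G =
  [2, 0, 2/3]
  [0, 2/3, 0]
  [2/3, 0, 2/5],
b = (86/15, 28/15, 66/35).
Solving gives a_0 = 102/35, a_1 = 14/5, a_2 = -1/7, so
  g(x) = -x^2/7 + 14*x/5 + 102/35.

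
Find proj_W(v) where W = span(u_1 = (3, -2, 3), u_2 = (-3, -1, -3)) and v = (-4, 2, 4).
proj_W(v) = (0, 2, 0)

Set up U = [u_1 | ... | u_2] ∈ R^(3×2). The projector onto W = col(U) is P = U (U^T U)^(-1) U^T.
Compute U^T U =
  [22, -16]
  [-16, 19],
and U^T v = (-4, -2).
Solve U^T U · c = U^T v for the coefficients: c = (-2/3, -2/3). The projection is proj_W(v) = U c.
Check: (v - proj_W(v)) · u_1 = 0  (should be 0).
Check: (v - proj_W(v)) · u_2 = 0  (should be 0).
Result: proj_W(v) = (0, 2, 0).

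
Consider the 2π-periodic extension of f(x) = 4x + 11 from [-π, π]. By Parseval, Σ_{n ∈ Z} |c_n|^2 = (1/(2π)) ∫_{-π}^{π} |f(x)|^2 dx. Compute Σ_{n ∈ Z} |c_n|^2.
Σ |c_n|^2 = 16π^2/3 + 121

Expand and integrate term by term over [-π, π]:
  ∫ (4x)^2 dx = 16·(2π^3/3); ∫ 2·4·(11)·x dx = 0 (odd integrand); ∫ 11^2 dx = 121·2π.
So (1/(2π)) ∫_{-π}^{π} (4x + 11)^2 dx = 16π^2/3 + 121 = 16π^2/3 + 121.
Parseval ⇒ Σ |c_n|^2 = 16π^2/3 + 121.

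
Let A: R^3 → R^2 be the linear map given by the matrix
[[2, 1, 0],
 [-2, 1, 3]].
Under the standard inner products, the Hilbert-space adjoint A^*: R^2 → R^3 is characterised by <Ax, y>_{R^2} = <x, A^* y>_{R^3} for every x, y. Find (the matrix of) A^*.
A^* = A^T =
[[2, -2],
 [1, 1],
 [0, 3]]

For real matrices with standard dot products, the defining identity <Ax, y> = <x, A^* y> gives (Ax)^T y = x^T (A^*) y, i.e. x^T A^T y = x^T (A^*) y. Since this holds for all x, y, we must have A^* = A^T. Therefore
A^* =
[[2, -2],
 [1, 1],
 [0, 3]].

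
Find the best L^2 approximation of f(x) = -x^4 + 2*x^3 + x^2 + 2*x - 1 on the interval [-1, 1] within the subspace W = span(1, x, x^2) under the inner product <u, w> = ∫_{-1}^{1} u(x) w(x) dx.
g(x) = x^2/7 + 16*x/5 - 32/35

The best approximation g ∈ W is the orthogonal projection of f onto W. Writing g = a_0 + a_1 x + a_2 x^2, the coefficients solve the normal equations G · a = b where
  G_{ij} = <φ_i, φ_j> and b_i = <f, φ_i>, with φ_0 = 1, φ_1 = x, φ_2 = x^2.
G =
  [2, 0, 2/3]
  [0, 2/3, 0]
  [2/3, 0, 2/5],
b = (-26/15, 32/15, -58/105).
Solving gives a_0 = -32/35, a_1 = 16/5, a_2 = 1/7, so
  g(x) = x^2/7 + 16*x/5 - 32/35.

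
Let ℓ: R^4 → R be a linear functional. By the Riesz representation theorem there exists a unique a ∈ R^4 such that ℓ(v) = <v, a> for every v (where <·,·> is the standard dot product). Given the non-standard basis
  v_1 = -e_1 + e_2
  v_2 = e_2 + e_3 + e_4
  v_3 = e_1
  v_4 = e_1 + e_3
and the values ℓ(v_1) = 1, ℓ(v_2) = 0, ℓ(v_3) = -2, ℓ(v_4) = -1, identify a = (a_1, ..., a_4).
a = (-2, -1, 1, 0)

Write a = (a_1, ..., a_4) in the standard basis. For each basis vector v_i, ℓ(v_i) = <v_i, a> is a linear equation in the a_j's. Collect the n equations into a matrix system V a = ℓ, where row i of V is v_i (expressed in the standard basis). Since V is invertible (lower-triangular with 1s on the diagonal, up to permutation), solve by back-substitution:
  V =
[[-1, 1, 0, 0],
 [0, 1, 1, 1],
 [1, 0, 0, 0],
 [1, 0, 1, 0]]
  V a = (1, 0, -2, -1)
Solving gives a = (-2, -1, 1, 0).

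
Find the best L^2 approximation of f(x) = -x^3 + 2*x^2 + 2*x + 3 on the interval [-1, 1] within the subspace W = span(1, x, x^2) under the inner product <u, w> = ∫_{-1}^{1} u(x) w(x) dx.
g(x) = 2*x^2 + 7*x/5 + 3

The best approximation g ∈ W is the orthogonal projection of f onto W. Writing g = a_0 + a_1 x + a_2 x^2, the coefficients solve the normal equations G · a = b where
  G_{ij} = <φ_i, φ_j> and b_i = <f, φ_i>, with φ_0 = 1, φ_1 = x, φ_2 = x^2.
G =
  [2, 0, 2/3]
  [0, 2/3, 0]
  [2/3, 0, 2/5],
b = (22/3, 14/15, 14/5).
Solving gives a_0 = 3, a_1 = 7/5, a_2 = 2, so
  g(x) = 2*x^2 + 7*x/5 + 3.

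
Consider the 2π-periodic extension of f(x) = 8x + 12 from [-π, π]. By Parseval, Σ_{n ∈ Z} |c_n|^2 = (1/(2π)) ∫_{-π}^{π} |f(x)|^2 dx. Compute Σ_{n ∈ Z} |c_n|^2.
Σ |c_n|^2 = 64π^2/3 + 144

Expand and integrate term by term over [-π, π]:
  ∫ (8x)^2 dx = 64·(2π^3/3); ∫ 2·8·(12)·x dx = 0 (odd integrand); ∫ 12^2 dx = 144·2π.
So (1/(2π)) ∫_{-π}^{π} (8x + 12)^2 dx = 64π^2/3 + 144 = 64π^2/3 + 144.
Parseval ⇒ Σ |c_n|^2 = 64π^2/3 + 144.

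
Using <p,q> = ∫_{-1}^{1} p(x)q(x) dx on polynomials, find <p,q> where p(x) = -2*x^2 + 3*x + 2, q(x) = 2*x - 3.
<p,q> = -4

Expand the product: p(x)·q(x) = -4*x^3 + 12*x^2 - 5*x - 6.
∫_{-1}^{1} of each monomial x^k gives [2/(k+1) if k even, 0 if k odd]. Integrating term-by-term (or equivalently evaluating the antiderivative F(x) = -x^4 + 4*x^3 - 5*x^2/2 - 6*x at the endpoints):
  F(1) − F(−1) = -11/2 − (-3/2) = -4.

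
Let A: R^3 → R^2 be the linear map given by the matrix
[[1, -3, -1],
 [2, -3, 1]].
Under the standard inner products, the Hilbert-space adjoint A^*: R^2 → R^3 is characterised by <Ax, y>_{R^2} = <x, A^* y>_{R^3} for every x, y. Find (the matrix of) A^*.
A^* = A^T =
[[1, 2],
 [-3, -3],
 [-1, 1]]

For real matrices with standard dot products, the defining identity <Ax, y> = <x, A^* y> gives (Ax)^T y = x^T (A^*) y, i.e. x^T A^T y = x^T (A^*) y. Since this holds for all x, y, we must have A^* = A^T. Therefore
A^* =
[[1, 2],
 [-3, -3],
 [-1, 1]].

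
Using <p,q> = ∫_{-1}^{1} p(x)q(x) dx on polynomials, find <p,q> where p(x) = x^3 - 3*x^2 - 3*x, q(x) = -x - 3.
<p,q> = 38/5

Expand the product: p(x)·q(x) = -x^4 + 12*x^2 + 9*x.
∫_{-1}^{1} of each monomial x^k gives [2/(k+1) if k even, 0 if k odd]. Integrating term-by-term (or equivalently evaluating the antiderivative F(x) = -x^5/5 + 4*x^3 + 9*x^2/2 at the endpoints):
  F(1) − F(−1) = 83/10 − (7/10) = 38/5.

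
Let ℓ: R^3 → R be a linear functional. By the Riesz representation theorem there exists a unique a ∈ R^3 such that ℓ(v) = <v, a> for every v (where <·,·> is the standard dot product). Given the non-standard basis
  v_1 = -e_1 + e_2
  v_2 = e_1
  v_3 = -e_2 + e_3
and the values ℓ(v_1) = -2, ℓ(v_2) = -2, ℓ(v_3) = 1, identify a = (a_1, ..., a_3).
a = (-2, -4, -3)

Write a = (a_1, ..., a_3) in the standard basis. For each basis vector v_i, ℓ(v_i) = <v_i, a> is a linear equation in the a_j's. Collect the n equations into a matrix system V a = ℓ, where row i of V is v_i (expressed in the standard basis). Since V is invertible (lower-triangular with 1s on the diagonal, up to permutation), solve by back-substitution:
  V =
[[-1, 1, 0],
 [1, 0, 0],
 [0, -1, 1]]
  V a = (-2, -2, 1)
Solving gives a = (-2, -4, -3).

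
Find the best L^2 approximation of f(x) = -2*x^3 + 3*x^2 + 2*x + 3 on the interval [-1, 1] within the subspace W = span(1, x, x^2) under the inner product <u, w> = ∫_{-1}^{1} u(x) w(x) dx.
g(x) = 3*x^2 + 4*x/5 + 3

The best approximation g ∈ W is the orthogonal projection of f onto W. Writing g = a_0 + a_1 x + a_2 x^2, the coefficients solve the normal equations G · a = b where
  G_{ij} = <φ_i, φ_j> and b_i = <f, φ_i>, with φ_0 = 1, φ_1 = x, φ_2 = x^2.
G =
  [2, 0, 2/3]
  [0, 2/3, 0]
  [2/3, 0, 2/5],
b = (8, 8/15, 16/5).
Solving gives a_0 = 3, a_1 = 4/5, a_2 = 3, so
  g(x) = 3*x^2 + 4*x/5 + 3.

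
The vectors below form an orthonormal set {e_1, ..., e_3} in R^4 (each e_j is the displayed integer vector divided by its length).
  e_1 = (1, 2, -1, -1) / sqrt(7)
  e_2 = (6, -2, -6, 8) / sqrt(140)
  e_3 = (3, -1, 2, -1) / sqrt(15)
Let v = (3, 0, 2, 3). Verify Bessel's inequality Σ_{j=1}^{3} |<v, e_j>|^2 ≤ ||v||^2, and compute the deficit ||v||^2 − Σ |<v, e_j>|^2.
Σ |<v, e_j>|^2 = 41/3; ||v||^2 = 22; deficit = 25/3

Write each e_j = u_j / sqrt(<u_j, u_j>) where u_j is the displayed integer vector. Then <v, e_j> = <v, u_j> / sqrt(<u_j, u_j>), so |<v, e_j>|^2 = <v, u_j>^2 / <u_j, u_j>.
Coefficients: <v, e_1> = -2/sqrt(7), <v, e_2> = 30/sqrt(140), <v, e_3> = 10/sqrt(15).
Square and sum: Σ |<v, e_j>|^2 = 41/3.
Compute ||v||^2 = v·v = 22.
Deficit = 22 − 41/3 = 25/3 ≥ 0, confirming Bessel's inequality. (The deficit equals ||v − Σ <v,e_j> e_j||^2, the squared distance from v to span{e_j}.)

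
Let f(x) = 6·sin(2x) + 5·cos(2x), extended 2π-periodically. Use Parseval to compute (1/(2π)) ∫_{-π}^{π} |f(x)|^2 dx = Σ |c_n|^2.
Σ |c_n|^2 = 61/2

Expand |f|^2 and use orthogonality of {sin(nx), cos(mx)} on [-π, π]:
  ∫_{-π}^{π} sin(nx)^2 dx = π, ∫ cos(mx)^2 dx = π, and cross terms integrate to 0.
So ∫_{-π}^{π} f(x)^2 dx = 6^2 · π + 5^2 · π = (36 + 25)π.
Divide by 2π: (36 + 25)/2 = 61/2.
By Parseval, this equals Σ |c_n|^2.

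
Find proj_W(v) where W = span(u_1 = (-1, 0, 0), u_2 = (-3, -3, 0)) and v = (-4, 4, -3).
proj_W(v) = (-4, 4, 0)

Set up U = [u_1 | ... | u_2] ∈ R^(3×2). The projector onto W = col(U) is P = U (U^T U)^(-1) U^T.
Compute U^T U =
  [1, 3]
  [3, 18],
and U^T v = (4, 0).
Solve U^T U · c = U^T v for the coefficients: c = (8, -4/3). The projection is proj_W(v) = U c.
Check: (v - proj_W(v)) · u_1 = 0  (should be 0).
Check: (v - proj_W(v)) · u_2 = 0  (should be 0).
Result: proj_W(v) = (-4, 4, 0).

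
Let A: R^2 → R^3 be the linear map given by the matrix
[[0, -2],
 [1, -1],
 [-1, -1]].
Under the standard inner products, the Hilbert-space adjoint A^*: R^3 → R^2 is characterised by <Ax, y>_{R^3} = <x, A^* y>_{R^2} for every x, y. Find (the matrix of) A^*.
A^* = A^T =
[[0, 1, -1],
 [-2, -1, -1]]

For real matrices with standard dot products, the defining identity <Ax, y> = <x, A^* y> gives (Ax)^T y = x^T (A^*) y, i.e. x^T A^T y = x^T (A^*) y. Since this holds for all x, y, we must have A^* = A^T. Therefore
A^* =
[[0, 1, -1],
 [-2, -1, -1]].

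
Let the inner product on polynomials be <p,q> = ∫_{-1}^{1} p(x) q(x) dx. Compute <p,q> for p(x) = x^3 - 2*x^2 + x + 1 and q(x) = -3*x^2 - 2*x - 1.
<p,q> = -12/5

Expand the product: p(x)·q(x) = -3*x^5 + 4*x^4 - 3*x^2 - 3*x - 1.
∫_{-1}^{1} of each monomial x^k gives [2/(k+1) if k even, 0 if k odd]. Integrating term-by-term (or equivalently evaluating the antiderivative F(x) = -x^6/2 + 4*x^5/5 - x^3 - 3*x^2/2 - x at the endpoints):
  F(1) − F(−1) = -16/5 − (-4/5) = -12/5.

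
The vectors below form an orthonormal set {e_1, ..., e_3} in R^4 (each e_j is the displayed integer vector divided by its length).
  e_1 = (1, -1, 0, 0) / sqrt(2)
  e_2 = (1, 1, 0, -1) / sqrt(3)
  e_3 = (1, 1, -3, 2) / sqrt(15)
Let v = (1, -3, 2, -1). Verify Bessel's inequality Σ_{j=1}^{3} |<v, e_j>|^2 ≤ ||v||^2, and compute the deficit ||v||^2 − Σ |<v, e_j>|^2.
Σ |<v, e_j>|^2 = 15; ||v||^2 = 15; deficit = 0

Write each e_j = u_j / sqrt(<u_j, u_j>) where u_j is the displayed integer vector. Then <v, e_j> = <v, u_j> / sqrt(<u_j, u_j>), so |<v, e_j>|^2 = <v, u_j>^2 / <u_j, u_j>.
Coefficients: <v, e_1> = 4/sqrt(2), <v, e_2> = -1/sqrt(3), <v, e_3> = -10/sqrt(15).
Square and sum: Σ |<v, e_j>|^2 = 15.
Compute ||v||^2 = v·v = 15.
Deficit = 15 − 15 = 0 ≥ 0, confirming Bessel's inequality. (The deficit equals ||v − Σ <v,e_j> e_j||^2, the squared distance from v to span{e_j}.)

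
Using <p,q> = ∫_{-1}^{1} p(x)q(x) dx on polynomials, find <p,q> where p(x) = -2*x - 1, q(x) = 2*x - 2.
<p,q> = 4/3

Expand the product: p(x)·q(x) = -4*x^2 + 2*x + 2.
∫_{-1}^{1} of each monomial x^k gives [2/(k+1) if k even, 0 if k odd]. Integrating term-by-term (or equivalently evaluating the antiderivative F(x) = -4*x^3/3 + x^2 + 2*x at the endpoints):
  F(1) − F(−1) = 5/3 − (1/3) = 4/3.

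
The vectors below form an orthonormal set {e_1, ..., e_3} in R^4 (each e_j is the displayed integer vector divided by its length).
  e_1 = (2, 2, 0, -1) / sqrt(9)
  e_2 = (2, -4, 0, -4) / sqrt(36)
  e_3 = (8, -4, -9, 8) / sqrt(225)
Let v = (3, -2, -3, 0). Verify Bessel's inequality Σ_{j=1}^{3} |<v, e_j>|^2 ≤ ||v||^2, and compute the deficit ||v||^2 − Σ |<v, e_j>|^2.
Σ |<v, e_j>|^2 = 534/25; ||v||^2 = 22; deficit = 16/25

Write each e_j = u_j / sqrt(<u_j, u_j>) where u_j is the displayed integer vector. Then <v, e_j> = <v, u_j> / sqrt(<u_j, u_j>), so |<v, e_j>|^2 = <v, u_j>^2 / <u_j, u_j>.
Coefficients: <v, e_1> = 2/sqrt(9), <v, e_2> = 14/sqrt(36), <v, e_3> = 59/sqrt(225).
Square and sum: Σ |<v, e_j>|^2 = 534/25.
Compute ||v||^2 = v·v = 22.
Deficit = 22 − 534/25 = 16/25 ≥ 0, confirming Bessel's inequality. (The deficit equals ||v − Σ <v,e_j> e_j||^2, the squared distance from v to span{e_j}.)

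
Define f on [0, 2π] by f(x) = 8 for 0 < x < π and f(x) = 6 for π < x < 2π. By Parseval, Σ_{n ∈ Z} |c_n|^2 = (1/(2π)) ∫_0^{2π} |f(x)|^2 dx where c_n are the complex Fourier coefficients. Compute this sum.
Σ |c_n|^2 = 50

Parseval equates the L^2 energy of f (normalised by 1/(2π)) with the ℓ^2 sum of its Fourier coefficients: (1/(2π)) ∫_0^{2π} |f|^2 = Σ |c_n|^2.
Compute the left side: (1/(2π)) [∫_0^π 8^2 dx + ∫_π^{2π} 6^2 dx] = (1/(2π)) · (64π + 36π) = (64 + 36)/2 = 50.
So Σ_{n ∈ Z} |c_n|^2 = 50.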